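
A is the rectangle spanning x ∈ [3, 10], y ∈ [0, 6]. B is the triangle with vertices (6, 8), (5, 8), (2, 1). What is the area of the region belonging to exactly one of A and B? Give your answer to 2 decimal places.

42.51

|A| = 42, |B| = 3.5, |A∩B| = 1.494.
|A △ B| = |A| + |B| − 2·|A∩B| = 42 + 3.5 − 2.9881 = 42.51.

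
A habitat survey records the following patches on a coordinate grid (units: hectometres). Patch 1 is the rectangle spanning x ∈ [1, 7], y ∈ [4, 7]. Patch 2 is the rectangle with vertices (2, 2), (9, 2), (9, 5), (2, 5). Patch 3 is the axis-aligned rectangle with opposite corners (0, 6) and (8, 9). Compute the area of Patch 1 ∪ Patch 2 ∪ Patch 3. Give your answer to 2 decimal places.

52.00

By inclusion–exclusion:
Individual areas: |Patch 1| = 18, |Patch 2| = 21, |Patch 3| = 24.
|Patch 1∩Patch 2|: x∈[2,7], y∈[4,5] → 5·1 = 5.
|Patch 1∩Patch 3|: x∈[1,7], y∈[6,7] → 6·1 = 6.
|Patch 2∩Patch 3| = 0 (no overlap).
|Patch 1∩Patch 2∩Patch 3| = 0.
|Patch 1 ∪ Patch 2 ∪ Patch 3| = 63 − 11 + 0 = 52.00.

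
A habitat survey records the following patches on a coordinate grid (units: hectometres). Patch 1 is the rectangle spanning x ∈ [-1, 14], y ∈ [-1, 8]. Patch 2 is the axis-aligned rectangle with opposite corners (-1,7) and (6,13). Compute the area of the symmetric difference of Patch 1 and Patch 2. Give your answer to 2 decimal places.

163.00

|Patch 1∩Patch 2|: x∈[-1,6], y∈[7,8] → 7·1 = 7.
|Patch 1 △ Patch 2| = |Patch 1| + |Patch 2| − 2·|Patch 1∩Patch 2| = 135 + 42 − 14 = 163.00.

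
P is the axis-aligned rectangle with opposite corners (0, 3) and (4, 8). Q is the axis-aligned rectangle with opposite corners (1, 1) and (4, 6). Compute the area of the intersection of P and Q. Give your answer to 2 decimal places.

|P∩Q|: x∈[1,4], y∈[3,6] → 3·3 = 9.

9.00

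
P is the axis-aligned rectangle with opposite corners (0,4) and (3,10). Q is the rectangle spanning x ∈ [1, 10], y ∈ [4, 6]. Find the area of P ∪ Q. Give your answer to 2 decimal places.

32.00

By inclusion–exclusion:
Individual areas: |P| = 18, |Q| = 18.
|P∩Q|: x∈[1,3], y∈[4,6] → 2·2 = 4.
|P ∪ Q| = 36 − 4 = 32.00.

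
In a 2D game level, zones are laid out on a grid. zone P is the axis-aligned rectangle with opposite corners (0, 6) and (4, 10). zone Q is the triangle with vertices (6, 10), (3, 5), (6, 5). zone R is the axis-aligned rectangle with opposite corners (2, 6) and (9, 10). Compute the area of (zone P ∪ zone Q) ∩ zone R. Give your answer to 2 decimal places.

The region (zone P ∪ zone Q) ∩ zone R is the polygon with vertices (4,10), (4,6.667), (6,10), (6,6), (3.6,6), (2,6), (2,10).
By the shoelace formula its area is 12.67.

12.67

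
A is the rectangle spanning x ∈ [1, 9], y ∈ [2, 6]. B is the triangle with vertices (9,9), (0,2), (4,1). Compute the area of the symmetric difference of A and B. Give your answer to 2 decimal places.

|A| = 32, |B| = 18.5, |A∩B| = 12.8254.
|A △ B| = |A| + |B| − 2·|A∩B| = 32 + 18.5 − 25.6508 = 24.85.

24.85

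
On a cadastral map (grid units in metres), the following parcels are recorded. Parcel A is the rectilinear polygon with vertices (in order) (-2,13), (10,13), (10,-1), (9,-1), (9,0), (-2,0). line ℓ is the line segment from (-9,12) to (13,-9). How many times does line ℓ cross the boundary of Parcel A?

2

The segment meets the boundary at (3.571,0), (-2,5.318).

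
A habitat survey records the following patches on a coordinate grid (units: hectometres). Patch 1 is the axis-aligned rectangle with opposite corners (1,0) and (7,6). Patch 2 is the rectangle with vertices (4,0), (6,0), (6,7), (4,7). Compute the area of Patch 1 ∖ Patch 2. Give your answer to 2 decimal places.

24.00

|Patch 1∩Patch 2|: x∈[4,6], y∈[0,6] → 2·6 = 12.
|Patch 1| = 36.
|Patch 1 ∖ Patch 2| = |Patch 1| − |Patch 1∩Patch 2| = 36 − 12 = 24.00.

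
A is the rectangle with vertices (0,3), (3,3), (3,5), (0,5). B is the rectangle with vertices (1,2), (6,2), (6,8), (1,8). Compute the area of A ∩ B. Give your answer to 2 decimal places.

4.00

|A∩B|: x∈[1,3], y∈[3,5] → 2·2 = 4.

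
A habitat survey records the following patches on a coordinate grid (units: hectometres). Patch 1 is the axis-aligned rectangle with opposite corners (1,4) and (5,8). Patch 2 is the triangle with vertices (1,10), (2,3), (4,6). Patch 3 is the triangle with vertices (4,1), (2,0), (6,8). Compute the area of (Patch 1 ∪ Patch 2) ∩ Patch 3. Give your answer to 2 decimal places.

The region (Patch 1 ∪ Patch 2) ∩ Patch 3 is the polygon with vertices (5,4.5), (4.857,4), (4,4), (5,6).
By the shoelace formula its area is 0.96.

0.96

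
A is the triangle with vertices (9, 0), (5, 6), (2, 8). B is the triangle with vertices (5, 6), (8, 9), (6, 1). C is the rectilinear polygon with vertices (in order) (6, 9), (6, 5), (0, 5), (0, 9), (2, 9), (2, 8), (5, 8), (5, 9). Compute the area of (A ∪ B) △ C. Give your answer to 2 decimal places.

26.35

|A ∪ B| = 12.4743.
|(A ∪ B) ∩ C| = 3.5625.
|(A ∪ B) △ C| = 12.4743 + 21 − 7.125 = 26.35.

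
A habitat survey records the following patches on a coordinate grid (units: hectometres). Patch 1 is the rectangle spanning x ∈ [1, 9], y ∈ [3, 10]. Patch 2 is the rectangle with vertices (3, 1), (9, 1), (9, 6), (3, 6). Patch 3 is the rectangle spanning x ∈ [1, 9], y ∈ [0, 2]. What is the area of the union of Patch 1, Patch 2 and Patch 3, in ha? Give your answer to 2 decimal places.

By inclusion–exclusion:
Individual areas: |Patch 1| = 56, |Patch 2| = 30, |Patch 3| = 16.
|Patch 1∩Patch 2|: x∈[3,9], y∈[3,6] → 6·3 = 18.
|Patch 1∩Patch 3| = 0 (no overlap).
|Patch 2∩Patch 3|: x∈[3,9], y∈[1,2] → 6·1 = 6.
|Patch 1∩Patch 2∩Patch 3| = 0.
|Patch 1 ∪ Patch 2 ∪ Patch 3| = 102 − 24 + 0 = 78.00.

78.00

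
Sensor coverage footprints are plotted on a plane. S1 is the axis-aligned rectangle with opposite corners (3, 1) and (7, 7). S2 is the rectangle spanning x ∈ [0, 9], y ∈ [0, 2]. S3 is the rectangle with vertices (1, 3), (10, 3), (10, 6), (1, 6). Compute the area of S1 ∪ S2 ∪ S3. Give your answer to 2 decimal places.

53.00

By inclusion–exclusion:
Individual areas: |S1| = 24, |S2| = 18, |S3| = 27.
|S1∩S2|: x∈[3,7], y∈[1,2] → 4·1 = 4.
|S1∩S3|: x∈[3,7], y∈[3,6] → 4·3 = 12.
|S2∩S3| = 0 (no overlap).
|S1∩S2∩S3| = 0.
|S1 ∪ S2 ∪ S3| = 69 − 16 + 0 = 53.00.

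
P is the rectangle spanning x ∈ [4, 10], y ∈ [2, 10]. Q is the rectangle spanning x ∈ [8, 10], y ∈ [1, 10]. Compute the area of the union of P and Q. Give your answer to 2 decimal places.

50.00

By inclusion–exclusion:
Individual areas: |P| = 48, |Q| = 18.
|P∩Q|: x∈[8,10], y∈[2,10] → 2·8 = 16.
|P ∪ Q| = 66 − 16 = 50.00.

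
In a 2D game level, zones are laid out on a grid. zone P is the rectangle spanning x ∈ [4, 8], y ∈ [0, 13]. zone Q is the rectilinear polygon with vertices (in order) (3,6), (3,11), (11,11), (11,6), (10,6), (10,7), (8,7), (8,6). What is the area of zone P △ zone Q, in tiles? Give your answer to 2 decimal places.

50.00

|zone P| = 52, |zone Q| = 38, |zone P∩zone Q| = 20.
|zone P △ zone Q| = |zone P| + |zone Q| − 2·|zone P∩zone Q| = 52 + 38 − 40 = 50.00.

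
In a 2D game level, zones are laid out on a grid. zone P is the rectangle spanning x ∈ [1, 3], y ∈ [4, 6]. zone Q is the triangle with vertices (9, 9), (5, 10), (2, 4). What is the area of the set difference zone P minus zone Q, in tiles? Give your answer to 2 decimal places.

3.36

|zone P| = 4, |zone P∩zone Q| = 0.6429.
|zone P ∖ zone Q| = |zone P| − |zone P∩zone Q| = 4 − 0.6429 = 3.36.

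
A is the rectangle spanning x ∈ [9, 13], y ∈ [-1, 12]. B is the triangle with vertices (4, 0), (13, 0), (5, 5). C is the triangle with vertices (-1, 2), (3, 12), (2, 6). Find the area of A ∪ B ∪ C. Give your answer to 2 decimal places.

76.50

By inclusion–exclusion:
Individual areas: |A| = 52, |B| = 22.5, |C| = 7.
|A∩B| = 5.
|A∩C| = 0.
|B∩C| = 0.
|A∩B∩C| = 0.
|A ∪ B ∪ C| = 81.5 − 5 + 0 = 76.50.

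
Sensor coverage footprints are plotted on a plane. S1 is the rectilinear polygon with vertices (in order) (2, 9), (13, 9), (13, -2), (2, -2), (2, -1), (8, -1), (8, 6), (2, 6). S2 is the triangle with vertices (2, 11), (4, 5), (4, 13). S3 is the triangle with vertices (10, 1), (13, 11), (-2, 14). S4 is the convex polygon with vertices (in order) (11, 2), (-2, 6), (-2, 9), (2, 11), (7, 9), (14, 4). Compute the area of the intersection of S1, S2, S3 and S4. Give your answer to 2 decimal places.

The intersection is the polygon with vertices (2.696,8.913), (2.667,9), (4,9), (4,7.5).
By the shoelace formula its area is 1.04.

1.04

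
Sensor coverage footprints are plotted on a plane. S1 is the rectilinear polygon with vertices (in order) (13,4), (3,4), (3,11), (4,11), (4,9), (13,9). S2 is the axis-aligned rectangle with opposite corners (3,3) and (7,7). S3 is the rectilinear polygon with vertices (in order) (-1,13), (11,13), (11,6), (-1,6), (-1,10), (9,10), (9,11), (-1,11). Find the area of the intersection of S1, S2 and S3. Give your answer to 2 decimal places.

4.00

The intersection is the polygon with vertices (3,7), (7,7), (7,6), (3,6).
By the shoelace formula its area is 4.00.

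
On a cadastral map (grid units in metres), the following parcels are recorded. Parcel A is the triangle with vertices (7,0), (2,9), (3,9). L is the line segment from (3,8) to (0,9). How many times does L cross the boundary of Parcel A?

The segment meets the boundary at (2.455,8.182).

1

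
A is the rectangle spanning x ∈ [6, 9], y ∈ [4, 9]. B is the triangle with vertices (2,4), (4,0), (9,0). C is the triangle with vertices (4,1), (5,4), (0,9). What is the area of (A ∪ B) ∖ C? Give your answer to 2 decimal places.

|A ∪ B| = 25.
|(A ∪ B) ∩ C| = 1.69.
|(A ∪ B) ∖ C| = 25 − 1.69 = 23.31.

23.31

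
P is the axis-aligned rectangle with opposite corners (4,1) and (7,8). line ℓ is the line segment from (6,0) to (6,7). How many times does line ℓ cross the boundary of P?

The segment meets the boundary at (6,1).

1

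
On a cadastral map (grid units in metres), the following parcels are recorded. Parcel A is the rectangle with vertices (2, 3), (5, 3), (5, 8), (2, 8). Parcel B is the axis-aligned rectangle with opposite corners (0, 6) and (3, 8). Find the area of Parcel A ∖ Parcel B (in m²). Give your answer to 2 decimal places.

13.00

|Parcel A∩Parcel B|: x∈[2,3], y∈[6,8] → 1·2 = 2.
|Parcel A| = 15.
|Parcel A ∖ Parcel B| = |Parcel A| − |Parcel A∩Parcel B| = 15 − 2 = 13.00.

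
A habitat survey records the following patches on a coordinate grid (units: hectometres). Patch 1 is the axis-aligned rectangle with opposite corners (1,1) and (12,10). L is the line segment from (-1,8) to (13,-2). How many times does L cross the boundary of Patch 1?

The segment meets the boundary at (8.8,1), (1,6.571).

2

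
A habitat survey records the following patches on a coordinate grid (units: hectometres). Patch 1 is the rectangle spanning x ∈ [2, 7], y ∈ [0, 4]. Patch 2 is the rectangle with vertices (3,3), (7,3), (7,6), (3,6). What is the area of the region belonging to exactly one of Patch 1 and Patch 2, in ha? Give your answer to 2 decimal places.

24.00

|Patch 1∩Patch 2|: x∈[3,7], y∈[3,4] → 4·1 = 4.
|Patch 1 △ Patch 2| = |Patch 1| + |Patch 2| − 2·|Patch 1∩Patch 2| = 20 + 12 − 8 = 24.00.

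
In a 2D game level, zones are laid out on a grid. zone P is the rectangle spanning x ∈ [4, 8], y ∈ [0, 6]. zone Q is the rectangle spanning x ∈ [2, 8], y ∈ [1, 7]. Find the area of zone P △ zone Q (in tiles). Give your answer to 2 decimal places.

|zone P∩zone Q|: x∈[4,8], y∈[1,6] → 4·5 = 20.
|zone P △ zone Q| = |zone P| + |zone Q| − 2·|zone P∩zone Q| = 24 + 36 − 40 = 20.00.

20.00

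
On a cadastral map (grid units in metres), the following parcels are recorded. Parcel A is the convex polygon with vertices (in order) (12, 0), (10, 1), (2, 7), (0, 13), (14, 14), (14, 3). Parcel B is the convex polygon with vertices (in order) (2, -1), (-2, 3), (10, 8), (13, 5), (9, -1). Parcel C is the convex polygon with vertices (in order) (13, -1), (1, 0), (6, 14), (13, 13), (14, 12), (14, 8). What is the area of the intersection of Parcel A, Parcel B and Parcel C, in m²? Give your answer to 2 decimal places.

32.19

The intersection is the polygon with vertices (4,5.5), (10,8), (13,5), (10.25,0.875), (10,1).
By the shoelace formula its area is 32.19.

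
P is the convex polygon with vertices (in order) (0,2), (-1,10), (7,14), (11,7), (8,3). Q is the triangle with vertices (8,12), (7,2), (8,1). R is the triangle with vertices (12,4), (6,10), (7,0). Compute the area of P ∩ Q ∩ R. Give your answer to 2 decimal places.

3.37

The intersection is the polygon with vertices (7.636,8.364), (8,8), (8,3), (7.089,2.886).
By the shoelace formula its area is 3.37.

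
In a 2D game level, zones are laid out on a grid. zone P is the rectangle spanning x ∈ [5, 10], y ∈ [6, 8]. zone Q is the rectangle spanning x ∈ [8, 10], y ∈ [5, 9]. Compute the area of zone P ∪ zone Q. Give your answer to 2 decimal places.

14.00

By inclusion–exclusion:
Individual areas: |zone P| = 10, |zone Q| = 8.
|zone P∩zone Q|: x∈[8,10], y∈[6,8] → 2·2 = 4.
|zone P ∪ zone Q| = 18 − 4 = 14.00.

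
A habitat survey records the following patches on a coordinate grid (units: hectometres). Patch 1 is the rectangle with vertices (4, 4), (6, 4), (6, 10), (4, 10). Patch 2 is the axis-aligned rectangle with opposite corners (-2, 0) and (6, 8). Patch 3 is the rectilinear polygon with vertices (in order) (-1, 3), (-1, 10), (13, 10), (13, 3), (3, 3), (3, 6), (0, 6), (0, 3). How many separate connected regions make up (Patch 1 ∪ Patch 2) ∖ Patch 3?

1

(Patch 1 ∪ Patch 2) ∖ Patch 3 is a single connected region.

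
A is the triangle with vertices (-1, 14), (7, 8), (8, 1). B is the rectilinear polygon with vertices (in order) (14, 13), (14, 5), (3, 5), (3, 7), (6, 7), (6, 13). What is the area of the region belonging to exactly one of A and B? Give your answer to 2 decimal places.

81.12

|A| = 25, |B| = 70, |A∩B| = 6.9409.
|A △ B| = |A| + |B| − 2·|A∩B| = 25 + 70 − 13.8819 = 81.12.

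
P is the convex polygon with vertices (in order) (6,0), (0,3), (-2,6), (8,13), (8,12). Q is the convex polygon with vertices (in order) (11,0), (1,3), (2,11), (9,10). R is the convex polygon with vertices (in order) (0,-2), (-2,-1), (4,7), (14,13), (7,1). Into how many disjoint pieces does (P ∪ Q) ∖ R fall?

3

(P ∪ Q) ∖ R splits into 3 disjoint pieces (area 38.6752, area 10.727, area 0.2051).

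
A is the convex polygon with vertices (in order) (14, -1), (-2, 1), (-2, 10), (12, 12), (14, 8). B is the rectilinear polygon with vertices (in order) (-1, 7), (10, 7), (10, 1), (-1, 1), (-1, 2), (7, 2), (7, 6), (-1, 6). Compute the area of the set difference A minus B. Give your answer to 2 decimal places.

140.00

|A| = 174, |A∩B| = 34.
|A ∖ B| = |A| − |A∩B| = 174 − 34 = 140.00.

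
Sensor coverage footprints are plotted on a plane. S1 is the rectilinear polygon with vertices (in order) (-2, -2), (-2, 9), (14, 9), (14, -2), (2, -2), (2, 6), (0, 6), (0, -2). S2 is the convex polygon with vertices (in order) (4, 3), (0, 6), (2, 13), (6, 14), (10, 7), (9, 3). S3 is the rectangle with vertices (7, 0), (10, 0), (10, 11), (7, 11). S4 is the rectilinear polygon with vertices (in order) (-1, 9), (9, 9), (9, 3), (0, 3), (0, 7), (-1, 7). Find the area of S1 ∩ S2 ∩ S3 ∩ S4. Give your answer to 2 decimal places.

11.98

The intersection is the polygon with vertices (7,3), (7,9), (8.857,9), (9,8.75), (9,3).
By the shoelace formula its area is 11.98.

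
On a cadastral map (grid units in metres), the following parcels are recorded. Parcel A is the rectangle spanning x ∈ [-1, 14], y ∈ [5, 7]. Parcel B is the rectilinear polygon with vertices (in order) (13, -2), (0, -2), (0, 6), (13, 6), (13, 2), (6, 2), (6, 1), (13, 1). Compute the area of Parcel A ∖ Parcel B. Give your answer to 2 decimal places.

17.00

|Parcel A| = 30, |Parcel A∩Parcel B| = 13.
|Parcel A ∖ Parcel B| = |Parcel A| − |Parcel A∩Parcel B| = 30 − 13 = 17.00.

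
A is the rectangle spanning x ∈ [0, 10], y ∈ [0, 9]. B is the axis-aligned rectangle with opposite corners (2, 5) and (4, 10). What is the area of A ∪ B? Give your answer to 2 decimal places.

92.00

By inclusion–exclusion:
Individual areas: |A| = 90, |B| = 10.
|A∩B|: x∈[2,4], y∈[5,9] → 2·4 = 8.
|A ∪ B| = 100 − 8 = 92.00.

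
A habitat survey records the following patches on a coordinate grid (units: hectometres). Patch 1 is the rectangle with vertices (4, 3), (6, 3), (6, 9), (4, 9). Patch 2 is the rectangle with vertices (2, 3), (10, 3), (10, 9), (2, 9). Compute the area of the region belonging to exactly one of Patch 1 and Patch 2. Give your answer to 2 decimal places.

36.00

|Patch 1∩Patch 2|: x∈[4,6], y∈[3,9] → 2·6 = 12.
|Patch 1 △ Patch 2| = |Patch 1| + |Patch 2| − 2·|Patch 1∩Patch 2| = 12 + 48 − 24 = 36.00.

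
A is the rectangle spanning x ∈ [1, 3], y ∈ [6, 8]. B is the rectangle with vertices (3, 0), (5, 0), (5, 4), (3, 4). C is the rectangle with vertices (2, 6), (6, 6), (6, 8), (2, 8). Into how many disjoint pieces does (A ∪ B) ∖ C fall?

2

(A ∪ B) ∖ C splits into 2 disjoint pieces (area 2, area 8).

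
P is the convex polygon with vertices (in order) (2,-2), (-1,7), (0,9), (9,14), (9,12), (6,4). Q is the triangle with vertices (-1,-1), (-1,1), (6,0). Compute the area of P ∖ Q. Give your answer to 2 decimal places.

|P| = 76, |P∩Q| = 2.093.
|P ∖ Q| = |P| − |P∩Q| = 76 − 2.093 = 73.91.

73.91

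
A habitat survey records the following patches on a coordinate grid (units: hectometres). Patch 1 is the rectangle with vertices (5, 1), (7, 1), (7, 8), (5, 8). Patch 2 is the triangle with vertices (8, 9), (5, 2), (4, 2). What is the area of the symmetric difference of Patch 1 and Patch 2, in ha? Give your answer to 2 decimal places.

|Patch 1| = 14, |Patch 2| = 3.5, |Patch 1∩Patch 2| = 2.3333.
|Patch 1 △ Patch 2| = |Patch 1| + |Patch 2| − 2·|Patch 1∩Patch 2| = 14 + 3.5 − 4.6667 = 12.83.

12.83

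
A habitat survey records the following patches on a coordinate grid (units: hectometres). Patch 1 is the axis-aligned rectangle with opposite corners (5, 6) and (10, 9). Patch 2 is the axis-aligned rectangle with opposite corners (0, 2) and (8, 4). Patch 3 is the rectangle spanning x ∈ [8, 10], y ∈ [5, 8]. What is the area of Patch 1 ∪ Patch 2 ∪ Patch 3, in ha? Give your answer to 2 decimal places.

33.00

By inclusion–exclusion:
Individual areas: |Patch 1| = 15, |Patch 2| = 16, |Patch 3| = 6.
|Patch 1∩Patch 2| = 0 (no overlap).
|Patch 1∩Patch 3|: x∈[8,10], y∈[6,8] → 2·2 = 4.
|Patch 2∩Patch 3| = 0 (no overlap).
|Patch 1∩Patch 2∩Patch 3| = 0.
|Patch 1 ∪ Patch 2 ∪ Patch 3| = 37 − 4 + 0 = 33.00.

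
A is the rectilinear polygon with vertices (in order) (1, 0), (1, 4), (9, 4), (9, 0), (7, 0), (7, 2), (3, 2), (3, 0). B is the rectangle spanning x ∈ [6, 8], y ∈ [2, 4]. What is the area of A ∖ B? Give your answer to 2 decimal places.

|A| = 24, |A∩B| = 4.
|A ∖ B| = |A| − |A∩B| = 24 − 4 = 20.00.

20.00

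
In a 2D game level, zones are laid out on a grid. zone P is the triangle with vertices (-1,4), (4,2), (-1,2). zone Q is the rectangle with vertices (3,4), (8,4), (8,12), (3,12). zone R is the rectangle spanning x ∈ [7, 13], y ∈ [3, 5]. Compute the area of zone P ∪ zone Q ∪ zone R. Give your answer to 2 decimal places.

By inclusion–exclusion:
Individual areas: |zone P| = 5, |zone Q| = 40, |zone R| = 12.
|zone P∩zone Q| = 0.
|zone P∩zone R| = 0.
|zone Q∩zone R|: x∈[7,8], y∈[4,5] → 1·1 = 1.
|zone P∩zone Q∩zone R| = 0.
|zone P ∪ zone Q ∪ zone R| = 57 − 1 + 0 = 56.00.

56.00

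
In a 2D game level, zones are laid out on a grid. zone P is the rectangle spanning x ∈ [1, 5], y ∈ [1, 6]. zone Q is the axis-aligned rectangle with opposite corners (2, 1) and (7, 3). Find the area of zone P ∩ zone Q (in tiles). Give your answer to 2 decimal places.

|zone P∩zone Q|: x∈[2,5], y∈[1,3] → 3·2 = 6.

6.00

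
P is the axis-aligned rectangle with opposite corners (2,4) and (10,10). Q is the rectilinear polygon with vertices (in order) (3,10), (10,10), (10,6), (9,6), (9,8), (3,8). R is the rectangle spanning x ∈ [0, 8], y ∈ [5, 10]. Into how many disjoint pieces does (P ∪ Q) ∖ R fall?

1

(P ∪ Q) ∖ R is a single connected region.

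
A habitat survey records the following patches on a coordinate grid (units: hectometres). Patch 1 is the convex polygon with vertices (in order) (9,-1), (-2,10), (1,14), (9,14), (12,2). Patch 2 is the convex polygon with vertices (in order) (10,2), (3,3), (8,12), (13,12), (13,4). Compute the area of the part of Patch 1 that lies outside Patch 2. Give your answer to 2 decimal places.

|Patch 1| = 121, |Patch 1∩Patch 2| = 48.7381.
|Patch 1 ∖ Patch 2| = |Patch 1| − |Patch 1∩Patch 2| = 121 − 48.7381 = 72.26.

72.26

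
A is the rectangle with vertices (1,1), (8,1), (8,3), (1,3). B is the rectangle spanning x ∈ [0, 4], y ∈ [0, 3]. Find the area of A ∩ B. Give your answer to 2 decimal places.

|A∩B|: x∈[1,4], y∈[1,3] → 3·2 = 6.

6.00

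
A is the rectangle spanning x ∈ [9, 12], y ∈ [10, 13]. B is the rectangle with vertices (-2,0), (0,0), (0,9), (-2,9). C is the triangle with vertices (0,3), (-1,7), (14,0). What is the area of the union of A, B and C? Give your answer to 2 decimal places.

51.73

By inclusion–exclusion:
Individual areas: |A| = 9, |B| = 18, |C| = 26.5.
|A∩B| = 0 (no overlap).
|A∩C| = 0.
|B∩C| = 1.7667.
|A∩B∩C| = 0.
|A ∪ B ∪ C| = 53.5 − 1.7667 + 0 = 51.73.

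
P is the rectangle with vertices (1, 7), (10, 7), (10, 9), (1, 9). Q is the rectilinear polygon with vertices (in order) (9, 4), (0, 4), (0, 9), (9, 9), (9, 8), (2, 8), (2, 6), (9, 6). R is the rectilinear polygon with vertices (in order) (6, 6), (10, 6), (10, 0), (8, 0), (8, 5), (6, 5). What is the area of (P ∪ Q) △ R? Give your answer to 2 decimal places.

46.00

|P ∪ Q| = 40.
|(P ∪ Q) ∩ R| = 4.
|(P ∪ Q) △ R| = 40 + 14 − 8 = 46.00.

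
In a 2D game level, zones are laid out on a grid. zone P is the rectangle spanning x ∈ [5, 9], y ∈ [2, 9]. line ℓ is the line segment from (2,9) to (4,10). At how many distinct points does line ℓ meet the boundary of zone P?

0

The segment lies entirely outside zone P and never meets its boundary.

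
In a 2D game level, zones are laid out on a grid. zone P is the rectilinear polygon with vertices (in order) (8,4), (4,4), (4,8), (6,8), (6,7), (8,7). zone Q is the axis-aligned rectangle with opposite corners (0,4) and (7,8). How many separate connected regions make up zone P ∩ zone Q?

zone P ∩ zone Q is a single connected region.

1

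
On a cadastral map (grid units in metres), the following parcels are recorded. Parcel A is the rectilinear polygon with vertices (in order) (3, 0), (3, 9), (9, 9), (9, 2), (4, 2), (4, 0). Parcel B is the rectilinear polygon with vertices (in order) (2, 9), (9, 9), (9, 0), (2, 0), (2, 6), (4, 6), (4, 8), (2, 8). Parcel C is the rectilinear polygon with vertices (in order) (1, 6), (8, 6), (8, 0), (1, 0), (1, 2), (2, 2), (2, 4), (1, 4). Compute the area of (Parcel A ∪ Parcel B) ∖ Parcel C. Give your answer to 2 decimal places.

|Parcel A ∪ Parcel B| = 61.
|(Parcel A ∪ Parcel B) ∩ Parcel C| = 36.
|(Parcel A ∪ Parcel B) ∖ Parcel C| = 61 − 36 = 25.00.

25.00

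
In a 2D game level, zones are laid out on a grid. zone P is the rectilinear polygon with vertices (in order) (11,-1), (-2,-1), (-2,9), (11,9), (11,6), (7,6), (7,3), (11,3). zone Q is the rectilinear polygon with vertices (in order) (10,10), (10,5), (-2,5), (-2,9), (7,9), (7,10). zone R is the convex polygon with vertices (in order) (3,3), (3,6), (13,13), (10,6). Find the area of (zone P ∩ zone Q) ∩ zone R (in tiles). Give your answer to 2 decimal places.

18.57

The region (zone P ∩ zone Q) ∩ zone R is the polygon with vertices (10,9), (10,6), (7,6), (7,5), (3,5), (3,6), (7.286,9).
By the shoelace formula its area is 18.57.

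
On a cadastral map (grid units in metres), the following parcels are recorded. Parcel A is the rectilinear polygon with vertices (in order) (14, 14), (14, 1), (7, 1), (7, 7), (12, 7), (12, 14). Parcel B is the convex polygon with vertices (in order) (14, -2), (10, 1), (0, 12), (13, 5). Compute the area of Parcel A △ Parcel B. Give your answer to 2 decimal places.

|Parcel A| = 56, |Parcel B| = 49, |Parcel A∩Parcel B| = 28.4786.
|Parcel A △ Parcel B| = |Parcel A| + |Parcel B| − 2·|Parcel A∩Parcel B| = 56 + 49 − 56.9571 = 48.04.

48.04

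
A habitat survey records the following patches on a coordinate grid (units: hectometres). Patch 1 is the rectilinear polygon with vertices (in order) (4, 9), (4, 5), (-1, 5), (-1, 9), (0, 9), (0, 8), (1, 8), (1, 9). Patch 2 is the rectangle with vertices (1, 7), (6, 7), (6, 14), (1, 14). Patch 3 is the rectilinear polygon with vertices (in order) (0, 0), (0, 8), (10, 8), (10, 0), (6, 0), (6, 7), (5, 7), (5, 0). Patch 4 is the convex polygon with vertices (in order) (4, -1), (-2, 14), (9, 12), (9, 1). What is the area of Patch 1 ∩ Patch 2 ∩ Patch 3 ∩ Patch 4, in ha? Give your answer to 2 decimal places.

3.00

The intersection is the polygon with vertices (1,8), (4,8), (4,7), (1,7).
By the shoelace formula its area is 3.00.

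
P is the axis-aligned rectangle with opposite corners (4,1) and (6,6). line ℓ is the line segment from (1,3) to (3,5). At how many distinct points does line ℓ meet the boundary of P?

The segment lies entirely outside P and never meets its boundary.

0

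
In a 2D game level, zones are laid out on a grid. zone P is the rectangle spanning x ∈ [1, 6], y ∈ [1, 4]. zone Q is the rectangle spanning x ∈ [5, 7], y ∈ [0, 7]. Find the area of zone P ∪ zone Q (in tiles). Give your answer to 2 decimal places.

By inclusion–exclusion:
Individual areas: |zone P| = 15, |zone Q| = 14.
|zone P∩zone Q|: x∈[5,6], y∈[1,4] → 1·3 = 3.
|zone P ∪ zone Q| = 29 − 3 = 26.00.

26.00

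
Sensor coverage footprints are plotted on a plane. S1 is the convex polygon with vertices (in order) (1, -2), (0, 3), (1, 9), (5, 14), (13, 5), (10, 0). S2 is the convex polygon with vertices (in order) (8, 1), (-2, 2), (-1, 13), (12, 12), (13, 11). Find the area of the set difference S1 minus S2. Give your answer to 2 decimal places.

38.41

|S1| = 129, |S1∩S2| = 90.5891.
|S1 ∖ S2| = |S1| − |S1∩S2| = 129 − 90.5891 = 38.41.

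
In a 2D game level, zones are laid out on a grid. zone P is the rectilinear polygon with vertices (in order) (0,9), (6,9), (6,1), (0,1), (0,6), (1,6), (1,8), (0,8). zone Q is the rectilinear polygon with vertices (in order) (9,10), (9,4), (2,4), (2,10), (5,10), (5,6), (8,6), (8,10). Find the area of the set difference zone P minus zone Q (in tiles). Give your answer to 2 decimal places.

|zone P| = 46, |zone P∩zone Q| = 17.
|zone P ∖ zone Q| = |zone P| − |zone P∩zone Q| = 46 − 17 = 29.00.

29.00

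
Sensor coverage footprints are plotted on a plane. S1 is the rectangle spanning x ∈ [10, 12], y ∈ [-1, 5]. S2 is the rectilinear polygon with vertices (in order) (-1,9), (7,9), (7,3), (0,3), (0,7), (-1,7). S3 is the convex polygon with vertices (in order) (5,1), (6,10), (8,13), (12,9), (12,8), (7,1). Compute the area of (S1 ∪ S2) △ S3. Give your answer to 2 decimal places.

|S1 ∪ S2| = 56.
|(S1 ∪ S2) ∩ S3| = 8.6667.
|(S1 ∪ S2) △ S3| = 56 + 48 − 17.3333 = 86.67.

86.67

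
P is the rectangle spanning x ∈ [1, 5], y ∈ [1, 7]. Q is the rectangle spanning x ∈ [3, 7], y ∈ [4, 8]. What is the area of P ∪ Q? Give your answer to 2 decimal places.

By inclusion–exclusion:
Individual areas: |P| = 24, |Q| = 16.
|P∩Q|: x∈[3,5], y∈[4,7] → 2·3 = 6.
|P ∪ Q| = 40 − 6 = 34.00.

34.00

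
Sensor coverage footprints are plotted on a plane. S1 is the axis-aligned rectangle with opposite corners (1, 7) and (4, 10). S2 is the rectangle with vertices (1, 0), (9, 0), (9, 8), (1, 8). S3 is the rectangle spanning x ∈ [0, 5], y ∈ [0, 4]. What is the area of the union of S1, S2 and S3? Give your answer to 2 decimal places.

By inclusion–exclusion:
Individual areas: |S1| = 9, |S2| = 64, |S3| = 20.
|S1∩S2|: x∈[1,4], y∈[7,8] → 3·1 = 3.
|S1∩S3| = 0 (no overlap).
|S2∩S3|: x∈[1,5], y∈[0,4] → 4·4 = 16.
|S1∩S2∩S3| = 0.
|S1 ∪ S2 ∪ S3| = 93 − 19 + 0 = 74.00.

74.00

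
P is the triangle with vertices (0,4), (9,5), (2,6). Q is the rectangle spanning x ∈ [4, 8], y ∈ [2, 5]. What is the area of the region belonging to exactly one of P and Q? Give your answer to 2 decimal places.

17.33

|P| = 8, |Q| = 12, |P∩Q| = 1.3333.
|P △ Q| = |P| + |Q| − 2·|P∩Q| = 8 + 12 − 2.6667 = 17.33.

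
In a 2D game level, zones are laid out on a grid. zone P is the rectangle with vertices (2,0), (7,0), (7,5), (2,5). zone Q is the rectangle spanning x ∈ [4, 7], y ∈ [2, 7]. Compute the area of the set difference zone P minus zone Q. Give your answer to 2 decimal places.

|zone P∩zone Q|: x∈[4,7], y∈[2,5] → 3·3 = 9.
|zone P| = 25.
|zone P ∖ zone Q| = |zone P| − |zone P∩zone Q| = 25 − 9 = 16.00.

16.00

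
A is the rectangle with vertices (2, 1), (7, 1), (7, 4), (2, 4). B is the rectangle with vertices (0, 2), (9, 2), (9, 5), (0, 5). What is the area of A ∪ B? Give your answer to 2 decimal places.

By inclusion–exclusion:
Individual areas: |A| = 15, |B| = 27.
|A∩B|: x∈[2,7], y∈[2,4] → 5·2 = 10.
|A ∪ B| = 42 − 10 = 32.00.

32.00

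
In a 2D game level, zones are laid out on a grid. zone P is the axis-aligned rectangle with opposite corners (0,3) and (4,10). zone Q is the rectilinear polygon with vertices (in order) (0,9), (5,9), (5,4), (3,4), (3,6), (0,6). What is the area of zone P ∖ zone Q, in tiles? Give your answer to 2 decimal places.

14.00

|zone P| = 28, |zone P∩zone Q| = 14.
|zone P ∖ zone Q| = |zone P| − |zone P∩zone Q| = 28 − 14 = 14.00.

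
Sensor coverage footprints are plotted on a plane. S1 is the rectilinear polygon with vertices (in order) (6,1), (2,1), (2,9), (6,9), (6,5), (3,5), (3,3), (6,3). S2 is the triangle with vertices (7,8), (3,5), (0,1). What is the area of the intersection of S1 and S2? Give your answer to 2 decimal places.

2.21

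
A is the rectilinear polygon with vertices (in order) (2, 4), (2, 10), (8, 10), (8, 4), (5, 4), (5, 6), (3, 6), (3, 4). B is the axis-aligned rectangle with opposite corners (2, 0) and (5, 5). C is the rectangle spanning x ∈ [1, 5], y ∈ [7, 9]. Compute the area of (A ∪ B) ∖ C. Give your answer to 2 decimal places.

|A ∪ B| = 46.
|(A ∪ B) ∩ C| = 6.
|(A ∪ B) ∖ C| = 46 − 6 = 40.00.

40.00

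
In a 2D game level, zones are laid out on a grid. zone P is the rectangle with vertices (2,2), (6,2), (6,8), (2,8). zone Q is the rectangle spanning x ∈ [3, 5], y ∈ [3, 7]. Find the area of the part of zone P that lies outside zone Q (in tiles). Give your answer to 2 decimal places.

16.00

|zone P∩zone Q|: x∈[3,5], y∈[3,7] → 2·4 = 8.
|zone P| = 24.
|zone P ∖ zone Q| = |zone P| − |zone P∩zone Q| = 24 − 8 = 16.00.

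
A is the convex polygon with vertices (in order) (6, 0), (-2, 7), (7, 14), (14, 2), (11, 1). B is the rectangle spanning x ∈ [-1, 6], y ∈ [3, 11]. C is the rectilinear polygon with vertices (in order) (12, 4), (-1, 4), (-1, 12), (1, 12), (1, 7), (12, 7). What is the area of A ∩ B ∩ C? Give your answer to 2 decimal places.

21.53

The intersection is the polygon with vertices (-1,7.778), (1,9.333), (1,7), (6,7), (6,4), (1.429,4), (-1,6.125).
By the shoelace formula its area is 21.53.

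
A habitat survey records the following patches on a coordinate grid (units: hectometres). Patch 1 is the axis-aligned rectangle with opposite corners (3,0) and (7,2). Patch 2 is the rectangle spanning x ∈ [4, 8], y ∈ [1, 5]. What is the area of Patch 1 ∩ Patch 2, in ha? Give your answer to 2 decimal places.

3.00

|Patch 1∩Patch 2|: x∈[4,7], y∈[1,2] → 3·1 = 3.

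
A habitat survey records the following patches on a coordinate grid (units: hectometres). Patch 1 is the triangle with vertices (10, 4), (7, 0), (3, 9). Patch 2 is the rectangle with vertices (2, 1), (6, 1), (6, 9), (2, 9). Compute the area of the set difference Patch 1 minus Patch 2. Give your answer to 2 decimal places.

|Patch 1| = 21.5, |Patch 1∩Patch 2| = 6.9107.
|Patch 1 ∖ Patch 2| = |Patch 1| − |Patch 1∩Patch 2| = 21.5 − 6.9107 = 14.59.

14.59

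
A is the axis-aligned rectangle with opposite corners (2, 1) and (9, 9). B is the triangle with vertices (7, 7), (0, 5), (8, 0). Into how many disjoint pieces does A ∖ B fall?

2

A ∖ B splits into 2 disjoint pieces (area 27, area 6.05).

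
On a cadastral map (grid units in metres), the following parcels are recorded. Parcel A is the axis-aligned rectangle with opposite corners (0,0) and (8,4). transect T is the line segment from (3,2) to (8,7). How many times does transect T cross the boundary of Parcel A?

1

The segment meets the boundary at (5,4).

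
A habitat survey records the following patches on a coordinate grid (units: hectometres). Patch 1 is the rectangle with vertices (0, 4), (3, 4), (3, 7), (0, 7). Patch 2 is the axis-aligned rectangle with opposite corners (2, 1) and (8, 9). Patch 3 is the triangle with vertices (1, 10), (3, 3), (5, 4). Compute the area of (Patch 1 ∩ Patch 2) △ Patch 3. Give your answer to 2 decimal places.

6.79

|Patch 1 ∩ Patch 2| = 3.
|(Patch 1 ∩ Patch 2) ∩ Patch 3| = 2.1071.
|(Patch 1 ∩ Patch 2) △ Patch 3| = 3 + 8 − 4.2143 = 6.79.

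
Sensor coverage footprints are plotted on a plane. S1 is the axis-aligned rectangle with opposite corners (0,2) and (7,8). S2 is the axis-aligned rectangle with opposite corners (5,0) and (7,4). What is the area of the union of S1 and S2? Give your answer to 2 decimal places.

By inclusion–exclusion:
Individual areas: |S1| = 42, |S2| = 8.
|S1∩S2|: x∈[5,7], y∈[2,4] → 2·2 = 4.
|S1 ∪ S2| = 50 − 4 = 46.00.

46.00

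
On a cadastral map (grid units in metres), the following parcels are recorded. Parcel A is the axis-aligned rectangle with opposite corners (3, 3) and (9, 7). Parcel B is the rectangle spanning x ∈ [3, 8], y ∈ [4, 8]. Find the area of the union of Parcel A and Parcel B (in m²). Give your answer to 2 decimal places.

29.00

By inclusion–exclusion:
Individual areas: |Parcel A| = 24, |Parcel B| = 20.
|Parcel A∩Parcel B|: x∈[3,8], y∈[4,7] → 5·3 = 15.
|Parcel A ∪ Parcel B| = 44 − 15 = 29.00.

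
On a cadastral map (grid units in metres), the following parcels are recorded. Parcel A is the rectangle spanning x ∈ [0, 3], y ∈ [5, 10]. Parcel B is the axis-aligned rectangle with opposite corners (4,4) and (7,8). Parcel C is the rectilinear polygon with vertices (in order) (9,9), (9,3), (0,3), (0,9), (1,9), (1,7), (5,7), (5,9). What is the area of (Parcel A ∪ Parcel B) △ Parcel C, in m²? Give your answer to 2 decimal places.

|Parcel A ∪ Parcel B| = 27.
|(Parcel A ∪ Parcel B) ∩ Parcel C| = 19.
|(Parcel A ∪ Parcel B) △ Parcel C| = 27 + 46 − 38 = 35.00.

35.00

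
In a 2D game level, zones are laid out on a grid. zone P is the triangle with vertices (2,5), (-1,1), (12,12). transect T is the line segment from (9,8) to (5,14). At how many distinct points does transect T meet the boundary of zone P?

2

The segment meets the boundary at (8.377,8.934), (8.136,9.295).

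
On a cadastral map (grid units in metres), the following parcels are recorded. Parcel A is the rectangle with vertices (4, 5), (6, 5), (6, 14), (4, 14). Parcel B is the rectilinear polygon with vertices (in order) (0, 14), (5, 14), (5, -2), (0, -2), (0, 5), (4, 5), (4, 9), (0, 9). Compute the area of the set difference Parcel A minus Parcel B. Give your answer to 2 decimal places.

9.00

|Parcel A| = 18, |Parcel A∩Parcel B| = 9.
|Parcel A ∖ Parcel B| = |Parcel A| − |Parcel A∩Parcel B| = 18 − 9 = 9.00.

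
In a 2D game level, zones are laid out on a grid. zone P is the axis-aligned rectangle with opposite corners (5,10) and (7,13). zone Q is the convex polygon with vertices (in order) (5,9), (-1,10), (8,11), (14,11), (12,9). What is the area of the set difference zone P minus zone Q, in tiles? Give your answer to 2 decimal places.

4.44

|zone P| = 6, |zone P∩zone Q| = 1.5556.
|zone P ∖ zone Q| = |zone P| − |zone P∩zone Q| = 6 − 1.5556 = 4.44.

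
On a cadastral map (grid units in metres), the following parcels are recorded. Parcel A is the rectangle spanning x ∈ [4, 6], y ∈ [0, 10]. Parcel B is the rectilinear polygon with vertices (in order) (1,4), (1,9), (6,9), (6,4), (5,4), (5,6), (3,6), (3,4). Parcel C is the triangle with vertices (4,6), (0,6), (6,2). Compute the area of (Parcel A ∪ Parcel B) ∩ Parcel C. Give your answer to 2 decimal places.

5.33

|Parcel A ∪ Parcel B| = 33.
|(Parcel A ∪ Parcel B) ∩ Parcel C| = 5.33.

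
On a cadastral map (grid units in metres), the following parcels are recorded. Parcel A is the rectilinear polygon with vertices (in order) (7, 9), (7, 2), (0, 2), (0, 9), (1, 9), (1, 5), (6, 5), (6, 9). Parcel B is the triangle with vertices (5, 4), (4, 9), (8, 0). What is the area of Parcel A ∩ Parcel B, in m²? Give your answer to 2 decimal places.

2.92

The intersection is the polygon with vertices (7,2), (6.5,2), (5,4), (4.8,5), (5.778,5), (7,2.25).
By the shoelace formula its area is 2.92.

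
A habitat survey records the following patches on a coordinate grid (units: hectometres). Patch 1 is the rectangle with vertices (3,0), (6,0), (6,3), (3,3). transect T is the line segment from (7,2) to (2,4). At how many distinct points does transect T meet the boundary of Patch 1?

2

The segment meets the boundary at (4.5,3), (6,2.4).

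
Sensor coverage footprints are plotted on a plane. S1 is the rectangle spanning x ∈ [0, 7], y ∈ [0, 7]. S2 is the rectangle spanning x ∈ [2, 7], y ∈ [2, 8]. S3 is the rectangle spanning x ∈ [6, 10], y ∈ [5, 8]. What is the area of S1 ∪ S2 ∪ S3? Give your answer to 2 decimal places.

63.00

By inclusion–exclusion:
Individual areas: |S1| = 49, |S2| = 30, |S3| = 12.
|S1∩S2|: x∈[2,7], y∈[2,7] → 5·5 = 25.
|S1∩S3|: x∈[6,7], y∈[5,7] → 1·2 = 2.
|S2∩S3|: x∈[6,7], y∈[5,8] → 1·3 = 3.
|S1∩S2∩S3| = 2.
|S1 ∪ S2 ∪ S3| = 91 − 30 + 2 = 63.00.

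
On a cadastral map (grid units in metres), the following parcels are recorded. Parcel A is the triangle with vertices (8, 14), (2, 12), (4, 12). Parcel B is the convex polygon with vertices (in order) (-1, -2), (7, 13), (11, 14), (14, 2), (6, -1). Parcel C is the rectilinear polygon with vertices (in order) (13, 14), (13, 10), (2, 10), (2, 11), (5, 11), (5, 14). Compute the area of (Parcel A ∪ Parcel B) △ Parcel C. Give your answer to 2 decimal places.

|Parcel A ∪ Parcel B| = 130.5.
|(Parcel A ∪ Parcel B) ∩ Parcel C| = 19.15.
|(Parcel A ∪ Parcel B) △ Parcel C| = 130.5 + 35 − 38.3 = 127.20.

127.20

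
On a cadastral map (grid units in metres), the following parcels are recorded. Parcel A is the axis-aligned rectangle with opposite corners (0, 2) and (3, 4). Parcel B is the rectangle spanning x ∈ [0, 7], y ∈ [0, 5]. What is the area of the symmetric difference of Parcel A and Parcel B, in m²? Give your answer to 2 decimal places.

|Parcel A∩Parcel B|: x∈[0,3], y∈[2,4] → 3·2 = 6.
|Parcel A △ Parcel B| = |Parcel A| + |Parcel B| − 2·|Parcel A∩Parcel B| = 6 + 35 − 12 = 29.00.

29.00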